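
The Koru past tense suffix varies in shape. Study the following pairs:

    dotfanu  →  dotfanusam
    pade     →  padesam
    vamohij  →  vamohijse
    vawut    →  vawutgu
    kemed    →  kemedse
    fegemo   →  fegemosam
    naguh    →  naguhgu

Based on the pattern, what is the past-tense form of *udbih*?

udbihgu

The suffix is conditioned by the final sound: -gu when the stem ends in a voiceless consonant (*vawut*, *naguh*); -se when the stem ends in a voiced consonant (*vamohij*, *kemed*); -sam when the stem ends in a vowel (*dotfanu*, *pade*, *fegemo*).
*udbih*: final sound = /h/, a voiceless consonant → -gu → *udbihgu*.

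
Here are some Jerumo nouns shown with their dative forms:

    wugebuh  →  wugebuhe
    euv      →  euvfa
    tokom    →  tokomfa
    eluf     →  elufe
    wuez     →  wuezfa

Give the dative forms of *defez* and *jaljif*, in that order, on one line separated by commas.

defezfa, jaljife

The alternation tracks the final consonant of the stem — -e when the stem ends in a voiceless consonant (*wugebuh*, *eluf*); -fa when the stem ends in a voiced consonant (*euv*, *tokom*, *wuez*).
Since the final consonant of *defez* is /z/ (voiced), it takes -fa, giving *defezfa*.
*jaljif* — final consonant /f/ (voiceless) → -e → *jaljife*.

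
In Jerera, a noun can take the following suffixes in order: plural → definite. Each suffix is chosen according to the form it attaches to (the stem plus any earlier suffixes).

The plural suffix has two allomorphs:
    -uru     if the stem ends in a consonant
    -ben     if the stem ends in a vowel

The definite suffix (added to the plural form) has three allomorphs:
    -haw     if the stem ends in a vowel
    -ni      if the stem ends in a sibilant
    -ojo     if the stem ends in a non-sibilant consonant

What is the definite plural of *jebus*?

The final sound of *jebus* is /s/, which is a consonant, so the plural suffix is -uru, giving *jebusuru*.
The plural form *jebusuru*: final sound = /u/, a vowel → -haw → *jebusuruhaw*.

jebusuruhaw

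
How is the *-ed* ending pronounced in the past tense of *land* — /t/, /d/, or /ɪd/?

The stem *land* ends in /t/ or /d/.
The -ed suffix is realized as /ɪd/ after /t, d/; as /t/ after other voiceless consonants; and as /d/ after other voiced sounds.
So -ed on *land* is pronounced /ɪd/.

/ɪd/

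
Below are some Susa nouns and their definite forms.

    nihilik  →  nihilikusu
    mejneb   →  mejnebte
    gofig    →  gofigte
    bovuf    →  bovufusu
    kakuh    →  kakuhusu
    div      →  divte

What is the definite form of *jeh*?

jehusu

Looking at the final consonant of each stem: -usu when the stem ends in a voiceless consonant (*nihilik*, *bovuf*, *kakuh*); -te when the stem ends in a voiced consonant (*mejneb*, *gofig*, *div*).
Since the final consonant of *jeh* is /h/ (voiceless), it takes -usu, giving *jehusu*.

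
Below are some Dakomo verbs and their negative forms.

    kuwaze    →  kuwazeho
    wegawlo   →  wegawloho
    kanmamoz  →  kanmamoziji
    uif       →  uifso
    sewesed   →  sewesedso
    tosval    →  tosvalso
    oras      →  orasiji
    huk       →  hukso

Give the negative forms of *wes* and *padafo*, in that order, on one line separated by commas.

The suffix is conditioned by the final sound: -iji when the stem ends in a sibilant (*kanmamoz*, *oras*); -so when the stem ends in a non-sibilant consonant (*uif*, *sewesed*, *tosval*, *huk*); -ho when the stem ends in a vowel (*kuwaze*, *wegawlo*).
Since the final sound of *wes* is /s/ (a sibilant), it takes -iji, giving *wesiji*.
*padafo*: final sound = /o/, a vowel → -ho → *padafoho*.

wesiji, padafoho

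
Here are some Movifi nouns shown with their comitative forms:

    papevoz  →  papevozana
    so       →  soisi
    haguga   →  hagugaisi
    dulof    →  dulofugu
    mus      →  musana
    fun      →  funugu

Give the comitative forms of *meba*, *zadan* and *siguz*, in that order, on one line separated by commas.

mebaisi, zadanugu, siguzana

The pattern is sibilance of the final sound: -ana when the stem ends in a sibilant (*papevoz*, *mus*); -ugu when the stem ends in a non-sibilant consonant (*dulof*, *fun*); -isi when the stem ends in a vowel (*so*, *haguga*).
*meba*: final sound = /a/, a vowel → -isi → *mebaisi*.
The final sound of *zadan* is /n/, which is a non-sibilant consonant, so the suffix is -ugu, giving *zadanugu*.
*siguz* — final sound /z/ (a sibilant) → -ana → *siguzana*.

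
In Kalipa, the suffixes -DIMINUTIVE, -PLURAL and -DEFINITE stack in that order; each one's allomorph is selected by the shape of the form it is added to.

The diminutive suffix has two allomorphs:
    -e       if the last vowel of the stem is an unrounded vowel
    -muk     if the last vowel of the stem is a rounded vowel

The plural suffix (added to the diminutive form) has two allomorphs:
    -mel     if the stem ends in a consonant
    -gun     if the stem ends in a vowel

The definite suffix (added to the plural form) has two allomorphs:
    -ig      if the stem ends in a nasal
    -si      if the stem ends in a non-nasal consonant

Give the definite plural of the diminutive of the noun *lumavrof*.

Since the last vowel of *lumavrof* is /o/ (a rounded vowel), it takes -muk, giving *lumavrofmuk*.
Since the final sound of the diminutive form *lumavrofmuk* is /k/ (a consonant), it takes -mel, giving *lumavrofmukmel*.
The plural form *lumavrofmukmel*: final consonant = /l/, non-nasal → -si → *lumavrofmukmelsi*.

lumavrofmukmelsi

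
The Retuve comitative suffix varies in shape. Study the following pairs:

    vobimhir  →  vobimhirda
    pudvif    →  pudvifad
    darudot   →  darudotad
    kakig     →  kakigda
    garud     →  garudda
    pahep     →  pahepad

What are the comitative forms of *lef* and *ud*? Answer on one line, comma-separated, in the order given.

lefad, udda

The alternation tracks the final consonant of the stem — -ad when the stem ends in a voiceless consonant (*pudvif*, *darudot*, *pahep*); -da when the stem ends in a voiced consonant (*vobimhir*, *kakig*, *garud*).
Since the final consonant of *lef* is /f/ (voiceless), it takes -ad, giving *lefad*.
*ud*: final consonant = /d/, voiced → -da → *udda*.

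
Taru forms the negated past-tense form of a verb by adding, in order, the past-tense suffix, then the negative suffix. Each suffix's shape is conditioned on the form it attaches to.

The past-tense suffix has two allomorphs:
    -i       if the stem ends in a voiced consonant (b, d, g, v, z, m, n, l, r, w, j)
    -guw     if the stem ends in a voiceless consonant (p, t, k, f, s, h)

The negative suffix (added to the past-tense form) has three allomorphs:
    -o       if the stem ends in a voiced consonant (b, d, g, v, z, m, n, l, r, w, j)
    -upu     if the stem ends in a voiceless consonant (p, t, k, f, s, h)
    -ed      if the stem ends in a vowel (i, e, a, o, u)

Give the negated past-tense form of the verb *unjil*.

unjilied

*unjil*: final consonant = /l/, voiced → -i → *unjili*.
The past-tense form *unjili*: final sound = /i/, a vowel → -ed → *unjilied*.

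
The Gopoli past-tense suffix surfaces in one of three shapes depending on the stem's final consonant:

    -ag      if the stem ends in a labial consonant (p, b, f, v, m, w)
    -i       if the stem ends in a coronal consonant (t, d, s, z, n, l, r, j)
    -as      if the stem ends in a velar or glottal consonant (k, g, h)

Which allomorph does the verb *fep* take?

Since the final consonant of *fep* is /p/ (labial), it takes -ag.

-ag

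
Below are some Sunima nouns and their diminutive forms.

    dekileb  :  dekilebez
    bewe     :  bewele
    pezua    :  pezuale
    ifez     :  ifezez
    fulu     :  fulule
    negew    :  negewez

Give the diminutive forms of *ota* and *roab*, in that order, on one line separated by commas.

The suffix is conditioned by the final sound: -ez when the stem ends in a consonant (*dekileb*, *ifez*, *negew*); -le when the stem ends in a vowel (*bewe*, *pezua*, *fulu*).
*ota* — final sound /a/ (a vowel) → -le → *otale*.
*roab*: final sound = /b/, a consonant → -ez → *roabez*.

otale, roabez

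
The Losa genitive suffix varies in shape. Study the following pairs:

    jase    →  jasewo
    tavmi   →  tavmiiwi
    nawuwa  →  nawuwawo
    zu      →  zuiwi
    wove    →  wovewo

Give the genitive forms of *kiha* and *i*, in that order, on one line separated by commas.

kihawo, iiwi

Looking at the last vowel of each stem: -iwi when the last vowel of the stem is a high vowel (*tavmi*, *zu*); -wo when the last vowel of the stem is a non-high vowel (*jase*, *nawuwa*, *wove*).
*kiha* — last vowel /a/ (a non-high vowel) → -wo → *kihawo*.
*i*: last vowel = /i/, a high vowel → -iwi → *iiwi*.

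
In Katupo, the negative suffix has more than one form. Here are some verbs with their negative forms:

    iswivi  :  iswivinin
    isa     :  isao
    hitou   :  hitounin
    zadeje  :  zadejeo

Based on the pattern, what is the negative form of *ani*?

aninin

The pattern is height harmony: -nin when the last vowel of the stem is a high vowel (*iswivi*, *hitou*); -o when the last vowel of the stem is a non-high vowel (*isa*, *zadeje*).
*ani* — last vowel /i/ (a high vowel) → -nin → *aninin*.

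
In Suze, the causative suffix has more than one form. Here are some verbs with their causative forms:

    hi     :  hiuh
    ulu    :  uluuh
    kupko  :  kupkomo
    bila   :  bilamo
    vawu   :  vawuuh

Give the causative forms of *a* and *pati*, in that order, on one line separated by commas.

The pattern is height harmony: -uh when the last vowel of the stem is a high vowel (*hi*, *ulu*, *vawu*); -mo when the last vowel of the stem is a non-high vowel (*kupko*, *bila*).
*a*: last vowel = /a/, a non-high vowel → -mo → *amo*.
Since the last vowel of *pati* is /i/ (a high vowel), it takes -uh, giving *patiuh*.

amo, patiuh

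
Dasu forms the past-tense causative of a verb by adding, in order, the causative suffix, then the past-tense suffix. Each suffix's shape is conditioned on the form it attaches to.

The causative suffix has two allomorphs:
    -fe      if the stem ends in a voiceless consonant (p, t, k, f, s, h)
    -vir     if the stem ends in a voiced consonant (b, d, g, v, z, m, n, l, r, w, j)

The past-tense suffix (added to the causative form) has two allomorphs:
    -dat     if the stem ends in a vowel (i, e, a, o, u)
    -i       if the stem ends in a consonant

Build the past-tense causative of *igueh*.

*igueh* — final consonant /h/ (voiceless) → -fe → *iguehfe*.
The causative form *iguehfe* — final sound /e/ (a vowel) → -dat → *iguehfedat*.

iguehfedat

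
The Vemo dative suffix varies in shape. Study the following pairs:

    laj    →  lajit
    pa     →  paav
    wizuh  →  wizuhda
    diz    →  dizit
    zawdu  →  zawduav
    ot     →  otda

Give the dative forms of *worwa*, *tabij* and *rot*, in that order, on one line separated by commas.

The suffix is conditioned by the final sound: -da when the stem ends in a voiceless consonant (*wizuh*, *ot*); -it when the stem ends in a voiced consonant (*laj*, *diz*); -av when the stem ends in a vowel (*pa*, *zawdu*).
*worwa*: final sound = /a/, a vowel → -av → *worwaav*.
*tabij* — final sound /j/ (a voiced consonant) → -it → *tabijit*.
Since the final sound of *rot* is /t/ (a voiceless consonant), it takes -da, giving *rotda*.

worwaav, tabijit, rotda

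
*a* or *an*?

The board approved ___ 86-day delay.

an

The indefinite article is chosen by the initial *sound* of the following word, not its spelling.
The number *86* is spoken "eighty-…", beginning with /ˈeɪti/ — a vowel sound.
So the article is *an*: The board approved an 86-day delay.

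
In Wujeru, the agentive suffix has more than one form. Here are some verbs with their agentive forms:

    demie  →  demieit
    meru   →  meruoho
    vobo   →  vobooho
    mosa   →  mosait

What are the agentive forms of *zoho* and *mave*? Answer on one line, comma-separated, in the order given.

The suffix is conditioned by the last vowel: -oho when the last vowel of the stem is a rounded vowel (*meru*, *vobo*); -it when the last vowel of the stem is an unrounded vowel (*demie*, *mosa*).
The last vowel of *zoho* is /o/, which is a rounded vowel, so the suffix is -oho, giving *zohooho*.
*mave*: last vowel = /e/, an unrounded vowel → -it → *maveit*.

zohooho, maveit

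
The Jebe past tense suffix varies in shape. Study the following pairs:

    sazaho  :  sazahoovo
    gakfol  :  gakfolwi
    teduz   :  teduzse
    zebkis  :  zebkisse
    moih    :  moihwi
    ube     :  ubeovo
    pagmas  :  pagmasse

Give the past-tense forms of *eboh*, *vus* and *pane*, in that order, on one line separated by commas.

ebohwi, vusse, paneovo

Looking at the final sound of each stem: -se when the stem ends in a sibilant (*teduz*, *zebkis*, *pagmas*); -wi when the stem ends in a non-sibilant consonant (*gakfol*, *moih*); -ovo when the stem ends in a vowel (*sazaho*, *ube*).
Since the final sound of *eboh* is /h/ (a non-sibilant consonant), it takes -wi, giving *ebohwi*.
*vus*: final sound = /s/, a sibilant → -se → *vusse*.
*pane*: final sound = /e/, a vowel → -ovo → *paneovo*.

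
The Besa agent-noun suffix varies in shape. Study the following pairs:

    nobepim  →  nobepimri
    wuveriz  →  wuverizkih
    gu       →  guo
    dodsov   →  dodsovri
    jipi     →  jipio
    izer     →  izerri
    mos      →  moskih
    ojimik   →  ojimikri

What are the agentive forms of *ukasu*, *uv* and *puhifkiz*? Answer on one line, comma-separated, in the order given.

ukasuo, uvri, puhifkizkih

The pattern is sibilance of the final sound: -kih when the stem ends in a sibilant (*wuveriz*, *mos*); -ri when the stem ends in a non-sibilant consonant (*nobepim*, *dodsov*, *izer*, *ojimik*); -o when the stem ends in a vowel (*gu*, *jipi*).
*ukasu* — final sound /u/ (a vowel) → -o → *ukasuo*.
*uv*: final sound = /v/, a non-sibilant consonant → -ri → *uvri*.
*puhifkiz*: final sound = /z/, a sibilant → -kih → *puhifkizkih*.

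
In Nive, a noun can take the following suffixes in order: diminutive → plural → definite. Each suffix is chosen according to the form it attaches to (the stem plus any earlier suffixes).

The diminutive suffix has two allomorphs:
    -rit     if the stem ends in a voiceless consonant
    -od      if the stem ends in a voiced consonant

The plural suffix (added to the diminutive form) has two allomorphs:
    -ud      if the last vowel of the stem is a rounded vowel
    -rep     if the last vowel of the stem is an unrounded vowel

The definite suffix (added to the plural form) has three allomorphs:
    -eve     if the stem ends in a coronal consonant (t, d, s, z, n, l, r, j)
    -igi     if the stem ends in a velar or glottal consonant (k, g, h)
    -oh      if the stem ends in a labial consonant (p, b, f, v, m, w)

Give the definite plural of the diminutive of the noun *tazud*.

Since the final consonant of *tazud* is /d/ (voiced), it takes -od, giving *tazudod*.
The diminutive form *tazudod*: last vowel = /o/, a rounded vowel → -ud → *tazudodud*.
The plural form *tazudodud*: final consonant = /d/, coronal → -eve → *tazudodudeve*.

tazudodudeve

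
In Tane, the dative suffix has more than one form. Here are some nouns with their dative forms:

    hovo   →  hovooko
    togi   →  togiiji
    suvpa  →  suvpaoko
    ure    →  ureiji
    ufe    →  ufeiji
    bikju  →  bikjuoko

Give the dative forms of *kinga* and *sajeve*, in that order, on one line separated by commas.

kingaoko, sajeveiji

The suffix is conditioned by the last vowel: -iji when the last vowel of the stem is a front vowel (*togi*, *ure*, *ufe*); -oko when the last vowel of the stem is a back vowel (*hovo*, *suvpa*, *bikju*).
Since the last vowel of *kinga* is /a/ (a back vowel), it takes -oko, giving *kingaoko*.
*sajeve*: last vowel = /e/, a front vowel → -iji → *sajeveiji*.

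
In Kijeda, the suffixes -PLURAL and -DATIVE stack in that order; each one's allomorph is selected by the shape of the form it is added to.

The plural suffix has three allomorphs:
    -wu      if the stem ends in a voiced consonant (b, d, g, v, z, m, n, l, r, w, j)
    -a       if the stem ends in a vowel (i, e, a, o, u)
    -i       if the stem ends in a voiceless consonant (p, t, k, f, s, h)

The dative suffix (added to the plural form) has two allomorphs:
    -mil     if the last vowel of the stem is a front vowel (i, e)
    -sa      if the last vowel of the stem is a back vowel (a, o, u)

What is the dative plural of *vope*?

Since the final sound of *vope* is /e/ (a vowel), it takes -a, giving *vopea*.
Since the last vowel of the plural form *vopea* is /a/ (a back vowel), it takes -sa, giving *vopeasa*.

vopeasa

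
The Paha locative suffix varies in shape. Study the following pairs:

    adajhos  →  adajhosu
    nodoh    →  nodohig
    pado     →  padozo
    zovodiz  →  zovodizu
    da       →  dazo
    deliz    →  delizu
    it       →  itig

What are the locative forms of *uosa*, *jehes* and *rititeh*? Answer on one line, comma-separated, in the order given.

uosazo, jehesu, rititehig

The alternation tracks the final sound of the stem — -u when the stem ends in a sibilant (*adajhos*, *zovodiz*, *deliz*); -ig when the stem ends in a non-sibilant consonant (*nodoh*, *it*); -zo when the stem ends in a vowel (*pado*, *da*).
The final sound of *uosa* is /a/, which is a vowel, so the suffix is -zo, giving *uosazo*.
*jehes*: final sound = /s/, a sibilant → -u → *jehesu*.
*rititeh*: final sound = /h/, a non-sibilant consonant → -ig → *rititehig*.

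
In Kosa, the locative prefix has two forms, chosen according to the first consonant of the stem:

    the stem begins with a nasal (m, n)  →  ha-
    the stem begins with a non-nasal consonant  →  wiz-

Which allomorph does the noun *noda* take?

*noda* — first consonant /n/ (a nasal) → ha-.

ha-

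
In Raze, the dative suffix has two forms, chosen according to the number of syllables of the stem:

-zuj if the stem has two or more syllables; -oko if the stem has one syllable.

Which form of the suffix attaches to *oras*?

*oras* (2 syllables) → -zuj.

-zuj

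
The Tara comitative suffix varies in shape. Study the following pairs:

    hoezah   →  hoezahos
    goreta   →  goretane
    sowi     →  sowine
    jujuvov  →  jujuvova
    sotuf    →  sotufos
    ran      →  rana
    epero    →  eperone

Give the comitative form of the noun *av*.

ava

The alternation tracks the final sound of the stem — -os when the stem ends in a voiceless consonant (*hoezah*, *sotuf*); -a when the stem ends in a voiced consonant (*jujuvov*, *ran*); -ne when the stem ends in a vowel (*goreta*, *sowi*, *epero*).
*av*: final sound = /v/, a voiced consonant → -a → *ava*.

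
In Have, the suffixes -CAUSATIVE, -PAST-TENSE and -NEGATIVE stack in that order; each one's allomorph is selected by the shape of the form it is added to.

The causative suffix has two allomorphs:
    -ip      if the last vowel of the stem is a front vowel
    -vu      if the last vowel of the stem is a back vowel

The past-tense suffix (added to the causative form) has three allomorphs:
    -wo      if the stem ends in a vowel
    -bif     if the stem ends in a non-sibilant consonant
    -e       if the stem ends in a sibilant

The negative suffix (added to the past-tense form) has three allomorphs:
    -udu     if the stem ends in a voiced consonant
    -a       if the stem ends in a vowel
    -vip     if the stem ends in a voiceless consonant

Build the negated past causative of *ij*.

*ij*: last vowel = /i/, a front vowel → -ip → *ijip*.
The final sound of the causative form *ijip* is /p/, which is a non-sibilant consonant, so the past-tense suffix is -bif, giving *ijipbif*.
The past-tense form *ijipbif*: final sound = /f/, a voiceless consonant → -vip → *ijipbifvip*.

ijipbifvip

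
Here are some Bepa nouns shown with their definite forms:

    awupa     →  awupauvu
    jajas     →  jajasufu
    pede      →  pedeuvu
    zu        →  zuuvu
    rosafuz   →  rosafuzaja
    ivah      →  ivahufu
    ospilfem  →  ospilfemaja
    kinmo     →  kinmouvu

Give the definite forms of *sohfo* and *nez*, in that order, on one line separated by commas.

The pattern is voicing of the final sound: -ufu when the stem ends in a voiceless consonant (*jajas*, *ivah*); -aja when the stem ends in a voiced consonant (*rosafuz*, *ospilfem*); -uvu when the stem ends in a vowel (*awupa*, *pede*, *zu*, *kinmo*).
Since the final sound of *sohfo* is /o/ (a vowel), it takes -uvu, giving *sohfouvu*.
*nez*: final sound = /z/, a voiced consonant → -aja → *nezaja*.

sohfouvu, nezaja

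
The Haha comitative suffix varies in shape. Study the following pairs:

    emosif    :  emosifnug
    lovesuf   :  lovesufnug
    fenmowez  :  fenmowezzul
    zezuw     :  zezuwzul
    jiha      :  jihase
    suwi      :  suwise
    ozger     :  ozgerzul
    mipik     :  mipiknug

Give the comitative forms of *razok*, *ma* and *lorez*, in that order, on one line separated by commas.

The alternation tracks the final sound of the stem — -nug when the stem ends in a voiceless consonant (*emosif*, *lovesuf*, *mipik*); -zul when the stem ends in a voiced consonant (*fenmowez*, *zezuw*, *ozger*); -se when the stem ends in a vowel (*jiha*, *suwi*).
Since the final sound of *razok* is /k/ (a voiceless consonant), it takes -nug, giving *razoknug*.
The final sound of *ma* is /a/, which is a vowel, so the suffix is -se, giving *mase*.
The final sound of *lorez* is /z/, which is a voiced consonant, so the suffix is -zul, giving *lorezzul*.

razoknug, mase, lorezzul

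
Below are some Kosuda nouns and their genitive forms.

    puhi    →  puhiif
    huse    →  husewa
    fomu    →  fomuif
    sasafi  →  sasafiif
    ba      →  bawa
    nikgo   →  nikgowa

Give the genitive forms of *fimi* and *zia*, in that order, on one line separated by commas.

The alternation tracks the last vowel of the stem — -if when the last vowel of the stem is a high vowel (*puhi*, *fomu*, *sasafi*); -wa when the last vowel of the stem is a non-high vowel (*huse*, *ba*, *nikgo*).
*fimi*: last vowel = /i/, a high vowel → -if → *fimiif*.
*zia* — last vowel /a/ (a non-high vowel) → -wa → *ziawa*.

fimiif, ziawa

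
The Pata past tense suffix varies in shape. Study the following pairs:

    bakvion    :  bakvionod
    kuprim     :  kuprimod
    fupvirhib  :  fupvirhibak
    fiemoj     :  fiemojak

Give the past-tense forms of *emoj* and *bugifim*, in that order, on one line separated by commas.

The pattern is nasality of the final consonant: -od when the stem ends in a nasal (*bakvion*, *kuprim*); -ak when the stem ends in a non-nasal consonant (*fupvirhib*, *fiemoj*).
Since the final consonant of *emoj* is /j/ (non-nasal), it takes -ak, giving *emojak*.
*bugifim*: final consonant = /m/, a nasal → -od → *bugifimod*.

emojak, bugifimod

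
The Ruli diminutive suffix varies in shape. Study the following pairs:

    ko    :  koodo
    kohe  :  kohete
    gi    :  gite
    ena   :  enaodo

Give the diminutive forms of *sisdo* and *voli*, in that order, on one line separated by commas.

sisdoodo, volite

The pattern is front/back vowel harmony: -te when the last vowel of the stem is a front vowel (*kohe*, *gi*); -odo when the last vowel of the stem is a back vowel (*ko*, *ena*).
Since the last vowel of *sisdo* is /o/ (a back vowel), it takes -odo, giving *sisdoodo*.
*voli* — last vowel /i/ (a front vowel) → -te → *volite*.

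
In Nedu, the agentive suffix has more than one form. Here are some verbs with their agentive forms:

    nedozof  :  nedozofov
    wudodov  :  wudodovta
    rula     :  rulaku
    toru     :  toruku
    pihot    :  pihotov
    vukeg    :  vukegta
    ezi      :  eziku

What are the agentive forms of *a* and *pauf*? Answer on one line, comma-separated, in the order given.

aku, paufov

The suffix is conditioned by the final sound: -ov when the stem ends in a voiceless consonant (*nedozof*, *pihot*); -ta when the stem ends in a voiced consonant (*wudodov*, *vukeg*); -ku when the stem ends in a vowel (*rula*, *toru*, *ezi*).
*a* — final sound /a/ (a vowel) → -ku → *aku*.
Since the final sound of *pauf* is /f/ (a voiceless consonant), it takes -ov, giving *paufov*.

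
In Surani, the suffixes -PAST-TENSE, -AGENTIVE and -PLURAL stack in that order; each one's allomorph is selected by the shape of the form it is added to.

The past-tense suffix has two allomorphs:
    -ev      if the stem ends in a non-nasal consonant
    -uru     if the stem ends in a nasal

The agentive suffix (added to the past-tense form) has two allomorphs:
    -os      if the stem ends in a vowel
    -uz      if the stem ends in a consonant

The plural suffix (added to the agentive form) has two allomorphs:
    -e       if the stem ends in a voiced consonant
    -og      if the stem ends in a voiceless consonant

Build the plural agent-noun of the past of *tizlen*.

tizlenuruosog

Since the final consonant of *tizlen* is /n/ (a nasal), it takes -uru, giving *tizlenuru*.
The past-tense form *tizlenuru*: final sound = /u/, a vowel → -os → *tizlenuruos*.
The agentive form *tizlenuruos*: final consonant = /s/, voiceless → -og → *tizlenuruosog*.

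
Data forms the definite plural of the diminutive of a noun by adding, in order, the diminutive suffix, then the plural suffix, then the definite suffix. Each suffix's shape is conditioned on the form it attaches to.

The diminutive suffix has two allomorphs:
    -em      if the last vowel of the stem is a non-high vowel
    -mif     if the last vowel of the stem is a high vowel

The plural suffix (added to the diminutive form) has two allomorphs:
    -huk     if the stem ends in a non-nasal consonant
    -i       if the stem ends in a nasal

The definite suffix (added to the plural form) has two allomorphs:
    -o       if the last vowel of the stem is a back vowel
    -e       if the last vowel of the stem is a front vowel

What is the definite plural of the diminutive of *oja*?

Since the last vowel of *oja* is /a/ (a non-high vowel), it takes -em, giving *ojaem*.
The diminutive form *ojaem* — final consonant /m/ (a nasal) → -i → *ojaemi*.
Since the last vowel of the plural form *ojaemi* is /i/ (a front vowel), it takes -e, giving *ojaemie*.

ojaemie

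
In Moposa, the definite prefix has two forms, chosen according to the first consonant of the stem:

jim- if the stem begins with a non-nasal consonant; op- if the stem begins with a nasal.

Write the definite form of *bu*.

jimbu

Since the first consonant of *bu* is /b/ (non-nasal), it takes jim-, giving *jimbu*.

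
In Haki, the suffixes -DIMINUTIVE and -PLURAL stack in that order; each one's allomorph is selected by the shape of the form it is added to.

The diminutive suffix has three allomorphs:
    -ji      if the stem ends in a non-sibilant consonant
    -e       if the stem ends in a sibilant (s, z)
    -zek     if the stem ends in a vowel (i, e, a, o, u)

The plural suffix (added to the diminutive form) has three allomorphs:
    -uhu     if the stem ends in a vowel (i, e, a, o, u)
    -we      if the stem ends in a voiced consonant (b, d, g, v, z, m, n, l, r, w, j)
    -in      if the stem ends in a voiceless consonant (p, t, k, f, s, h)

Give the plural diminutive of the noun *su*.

suzekin

The final sound of *su* is /u/, which is a vowel, so the diminutive suffix is -zek, giving *suzek*.
The diminutive form *suzek* — final sound /k/ (a voiceless consonant) → -in → *suzekin*.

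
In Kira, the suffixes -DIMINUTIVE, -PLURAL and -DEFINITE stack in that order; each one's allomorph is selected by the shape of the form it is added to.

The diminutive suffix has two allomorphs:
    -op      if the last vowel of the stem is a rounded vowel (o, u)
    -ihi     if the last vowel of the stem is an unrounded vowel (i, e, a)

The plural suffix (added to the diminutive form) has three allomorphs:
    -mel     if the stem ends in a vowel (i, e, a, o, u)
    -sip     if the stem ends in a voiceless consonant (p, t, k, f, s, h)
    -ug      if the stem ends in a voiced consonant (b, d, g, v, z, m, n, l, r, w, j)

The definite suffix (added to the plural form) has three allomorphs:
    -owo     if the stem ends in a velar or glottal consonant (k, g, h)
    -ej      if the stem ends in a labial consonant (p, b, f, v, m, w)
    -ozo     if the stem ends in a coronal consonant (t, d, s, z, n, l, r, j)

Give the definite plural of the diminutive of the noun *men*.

menihimelozo

Since the last vowel of *men* is /e/ (an unrounded vowel), it takes -ihi, giving *menihi*.
The diminutive form *menihi* — final sound /i/ (a vowel) → -mel → *menihimel*.
The plural form *menihimel*: final consonant = /l/, coronal → -ozo → *menihimelozo*.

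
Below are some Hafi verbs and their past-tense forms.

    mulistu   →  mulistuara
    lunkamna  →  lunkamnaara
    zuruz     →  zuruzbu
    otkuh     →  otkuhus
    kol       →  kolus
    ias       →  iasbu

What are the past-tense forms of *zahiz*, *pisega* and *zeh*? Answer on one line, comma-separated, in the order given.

The alternation tracks the final sound of the stem — -bu when the stem ends in a sibilant (*zuruz*, *ias*); -us when the stem ends in a non-sibilant consonant (*otkuh*, *kol*); -ara when the stem ends in a vowel (*mulistu*, *lunkamna*).
Since the final sound of *zahiz* is /z/ (a sibilant), it takes -bu, giving *zahizbu*.
*pisega*: final sound = /a/, a vowel → -ara → *pisegaara*.
Since the final sound of *zeh* is /h/ (a non-sibilant consonant), it takes -us, giving *zehus*.

zahizbu, pisegaara, zehus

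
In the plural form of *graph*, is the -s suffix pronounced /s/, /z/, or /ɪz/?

/s/

The stem *graph* ends in a voiceless non-sibilant consonant.
The plural suffix surfaces as /ɪz/ after sibilants, /s/ after other voiceless consonants, and /z/ after other voiced sounds.
So the plural -s on *graph* is pronounced /s/.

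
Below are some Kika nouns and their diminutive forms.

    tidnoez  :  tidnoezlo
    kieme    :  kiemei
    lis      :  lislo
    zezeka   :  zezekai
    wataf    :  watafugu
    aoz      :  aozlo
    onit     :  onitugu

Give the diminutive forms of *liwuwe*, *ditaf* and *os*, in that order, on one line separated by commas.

Looking at the final sound of each stem: -lo when the stem ends in a sibilant (*tidnoez*, *lis*, *aoz*); -ugu when the stem ends in a non-sibilant consonant (*wataf*, *onit*); -i when the stem ends in a vowel (*kieme*, *zezeka*).
The final sound of *liwuwe* is /e/, which is a vowel, so the suffix is -i, giving *liwuwei*.
Since the final sound of *ditaf* is /f/ (a non-sibilant consonant), it takes -ugu, giving *ditafugu*.
Since the final sound of *os* is /s/ (a sibilant), it takes -lo, giving *oslo*.

liwuwei, ditafugu, oslo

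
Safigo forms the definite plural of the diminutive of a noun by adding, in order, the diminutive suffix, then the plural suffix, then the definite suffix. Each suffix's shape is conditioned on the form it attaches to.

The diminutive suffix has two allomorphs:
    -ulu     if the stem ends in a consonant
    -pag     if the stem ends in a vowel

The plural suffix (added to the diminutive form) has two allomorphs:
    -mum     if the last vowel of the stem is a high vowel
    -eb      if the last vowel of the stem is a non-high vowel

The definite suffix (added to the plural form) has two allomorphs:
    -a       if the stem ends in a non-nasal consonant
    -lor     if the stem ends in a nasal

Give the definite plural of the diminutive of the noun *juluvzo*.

juluvzopageba

The final sound of *juluvzo* is /o/, which is a vowel, so the diminutive suffix is -pag, giving *juluvzopag*.
The diminutive form *juluvzopag*: last vowel = /a/, a non-high vowel → -eb → *juluvzopageb*.
Since the final consonant of the plural form *juluvzopageb* is /b/ (non-nasal), it takes -a, giving *juluvzopageba*.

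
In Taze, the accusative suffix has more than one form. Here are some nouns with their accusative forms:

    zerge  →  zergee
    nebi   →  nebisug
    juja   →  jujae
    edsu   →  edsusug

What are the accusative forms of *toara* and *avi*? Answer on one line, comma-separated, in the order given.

The pattern is height harmony: -sug when the last vowel of the stem is a high vowel (*nebi*, *edsu*); -e when the last vowel of the stem is a non-high vowel (*zerge*, *juja*).
Since the last vowel of *toara* is /a/ (a non-high vowel), it takes -e, giving *toarae*.
The last vowel of *avi* is /i/, which is a high vowel, so the suffix is -sug, giving *avisug*.

toarae, avisug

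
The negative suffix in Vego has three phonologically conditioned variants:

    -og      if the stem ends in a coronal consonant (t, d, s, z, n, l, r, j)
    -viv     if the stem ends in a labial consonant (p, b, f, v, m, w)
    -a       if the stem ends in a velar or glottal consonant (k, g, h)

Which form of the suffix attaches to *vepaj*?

The final consonant of *vepaj* is /j/, which is coronal, so the suffix is -og.

-og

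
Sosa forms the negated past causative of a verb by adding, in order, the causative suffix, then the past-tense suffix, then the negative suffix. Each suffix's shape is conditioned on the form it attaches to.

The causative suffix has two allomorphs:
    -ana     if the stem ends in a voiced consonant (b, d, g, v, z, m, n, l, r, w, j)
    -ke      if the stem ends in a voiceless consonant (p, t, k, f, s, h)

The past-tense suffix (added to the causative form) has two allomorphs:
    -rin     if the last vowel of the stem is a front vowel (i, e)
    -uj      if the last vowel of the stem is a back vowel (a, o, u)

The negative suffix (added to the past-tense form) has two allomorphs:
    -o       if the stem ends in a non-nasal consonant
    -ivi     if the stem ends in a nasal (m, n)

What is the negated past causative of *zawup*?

Since the final consonant of *zawup* is /p/ (voiceless), it takes -ke, giving *zawupke*.
Since the last vowel of the causative form *zawupke* is /e/ (a front vowel), it takes -rin, giving *zawupkerin*.
The past-tense form *zawupkerin*: final consonant = /n/, a nasal → -ivi → *zawupkerinivi*.

zawupkerinivi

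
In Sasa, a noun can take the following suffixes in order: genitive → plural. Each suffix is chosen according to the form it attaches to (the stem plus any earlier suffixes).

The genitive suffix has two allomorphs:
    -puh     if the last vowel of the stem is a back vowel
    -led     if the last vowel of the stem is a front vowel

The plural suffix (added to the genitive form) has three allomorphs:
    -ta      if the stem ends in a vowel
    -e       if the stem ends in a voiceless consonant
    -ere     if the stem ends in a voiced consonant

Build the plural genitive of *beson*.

besonpuhe

The last vowel of *beson* is /o/, which is a back vowel, so the genitive suffix is -puh, giving *besonpuh*.
The final sound of the genitive form *besonpuh* is /h/, which is a voiceless consonant, so the plural suffix is -e, giving *besonpuhe*.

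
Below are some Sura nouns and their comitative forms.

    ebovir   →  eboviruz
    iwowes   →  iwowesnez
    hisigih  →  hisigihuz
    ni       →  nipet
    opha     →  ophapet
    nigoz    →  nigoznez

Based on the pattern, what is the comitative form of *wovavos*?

The alternation tracks the final sound of the stem — -nez when the stem ends in a sibilant (*iwowes*, *nigoz*); -uz when the stem ends in a non-sibilant consonant (*ebovir*, *hisigih*); -pet when the stem ends in a vowel (*ni*, *opha*).
*wovavos*: final sound = /s/, a sibilant → -nez → *wovavosnez*.

wovavosnez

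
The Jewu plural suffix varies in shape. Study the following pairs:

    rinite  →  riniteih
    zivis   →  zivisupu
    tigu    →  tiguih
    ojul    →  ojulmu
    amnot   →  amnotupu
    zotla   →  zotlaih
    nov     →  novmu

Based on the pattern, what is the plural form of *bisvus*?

The suffix is conditioned by the final sound: -upu when the stem ends in a voiceless consonant (*zivis*, *amnot*); -mu when the stem ends in a voiced consonant (*ojul*, *nov*); -ih when the stem ends in a vowel (*rinite*, *tigu*, *zotla*).
Since the final sound of *bisvus* is /s/ (a voiceless consonant), it takes -upu, giving *bisvusupu*.

bisvusupu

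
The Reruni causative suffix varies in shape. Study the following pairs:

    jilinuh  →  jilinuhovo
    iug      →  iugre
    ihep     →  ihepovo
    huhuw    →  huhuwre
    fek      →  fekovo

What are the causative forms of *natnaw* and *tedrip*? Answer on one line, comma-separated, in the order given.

natnawre, tedripovo

Looking at the final consonant of each stem: -ovo when the stem ends in a voiceless consonant (*jilinuh*, *ihep*, *fek*); -re when the stem ends in a voiced consonant (*iug*, *huhuw*).
Since the final consonant of *natnaw* is /w/ (voiced), it takes -re, giving *natnawre*.
The final consonant of *tedrip* is /p/, which is voiceless, so the suffix is -ovo, giving *tedripovo*.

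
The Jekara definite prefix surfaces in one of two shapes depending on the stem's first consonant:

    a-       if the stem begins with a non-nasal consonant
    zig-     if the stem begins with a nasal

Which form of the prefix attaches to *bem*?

The first consonant of *bem* is /b/, which is non-nasal, so the prefix is a-.

a-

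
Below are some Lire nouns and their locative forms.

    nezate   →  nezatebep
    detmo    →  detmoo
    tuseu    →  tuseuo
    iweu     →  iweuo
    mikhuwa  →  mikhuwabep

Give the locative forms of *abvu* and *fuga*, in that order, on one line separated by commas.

abvuo, fugabep

The suffix is conditioned by the last vowel: -o when the last vowel of the stem is a rounded vowel (*detmo*, *tuseu*, *iweu*); -bep when the last vowel of the stem is an unrounded vowel (*nezate*, *mikhuwa*).
*abvu* — last vowel /u/ (a rounded vowel) → -o → *abvuo*.
*fuga* — last vowel /a/ (an unrounded vowel) → -bep → *fugabep*.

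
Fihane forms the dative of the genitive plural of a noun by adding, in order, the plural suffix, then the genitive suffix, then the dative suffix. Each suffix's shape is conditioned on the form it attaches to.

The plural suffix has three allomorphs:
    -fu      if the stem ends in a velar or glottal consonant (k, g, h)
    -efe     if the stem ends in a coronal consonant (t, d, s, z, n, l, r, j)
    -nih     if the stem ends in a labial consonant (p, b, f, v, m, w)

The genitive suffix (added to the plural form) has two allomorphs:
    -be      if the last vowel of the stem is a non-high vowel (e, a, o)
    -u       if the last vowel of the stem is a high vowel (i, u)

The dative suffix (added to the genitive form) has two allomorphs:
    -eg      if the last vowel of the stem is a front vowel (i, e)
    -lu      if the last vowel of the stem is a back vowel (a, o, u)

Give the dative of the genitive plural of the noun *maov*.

Since the final consonant of *maov* is /v/ (labial), it takes -nih, giving *maovnih*.
The last vowel of the plural form *maovnih* is /i/, which is a high vowel, so the genitive suffix is -u, giving *maovnihu*.
The genitive form *maovnihu* — last vowel /u/ (a back vowel) → -lu → *maovnihulu*.

maovnihulu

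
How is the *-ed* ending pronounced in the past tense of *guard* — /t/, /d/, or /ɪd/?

The stem *guard* ends in /t/ or /d/.
The -ed suffix is realized as /ɪd/ after /t, d/; as /t/ after other voiceless consonants; and as /d/ after other voiced sounds.
So -ed on *guard* is pronounced /ɪd/.

/ɪd/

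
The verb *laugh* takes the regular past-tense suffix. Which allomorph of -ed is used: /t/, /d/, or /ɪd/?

The stem *laugh* ends in a voiceless consonant other than /t/.
The -ed suffix is realized as /ɪd/ after /t, d/; as /t/ after other voiceless consonants; and as /d/ after other voiced sounds.
So -ed on *laugh* is pronounced /t/.

/t/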